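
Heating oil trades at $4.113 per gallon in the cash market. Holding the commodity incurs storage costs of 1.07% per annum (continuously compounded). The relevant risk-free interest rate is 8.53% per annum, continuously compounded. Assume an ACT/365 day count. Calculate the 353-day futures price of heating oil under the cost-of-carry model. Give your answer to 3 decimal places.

Net carry = r + u − y = 0.0853 + 0.0107 − 0.0000 = 0.0960
F = S·e^((r+u−y)T) = 4.113 · e^(0.0960 × 353/365) = 4.113 · e^0.092844
= 4.113 × 1.097291 = $4.513 per gallon

$4.513 per gallon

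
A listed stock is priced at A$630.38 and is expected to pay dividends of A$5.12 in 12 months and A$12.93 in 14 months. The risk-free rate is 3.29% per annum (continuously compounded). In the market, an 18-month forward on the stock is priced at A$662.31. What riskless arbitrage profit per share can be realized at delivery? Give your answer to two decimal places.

PV(dividends) I = 5.12·e^(−0.0329·12/12) + 12.93·e^(−0.0329·14/12) = 17.3974
Fair forward F* = (S − I)·e^(rT) = (630.38 − 17.3974)·e^0.049350 = 612.9826 × 1.050588 = 643.9922
Market A$662.31 > fair 643.9922: forward overpriced → cash-and-carry (borrow at r, buy the stock and collect the dividends, short the forward).
Profit at T = |F_mkt − F*| = |662.31 − 643.9922| = A$18.32 per share

A$18.32 per share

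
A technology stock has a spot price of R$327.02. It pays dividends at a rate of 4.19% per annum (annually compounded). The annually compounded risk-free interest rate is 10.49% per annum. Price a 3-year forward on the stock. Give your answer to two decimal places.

F = S · (1+r)^T / (1+q)^T
= 327.02 × 1.348866 / 1.131040 = 327.02 × 1.192589
F = R$390.00

R$390.00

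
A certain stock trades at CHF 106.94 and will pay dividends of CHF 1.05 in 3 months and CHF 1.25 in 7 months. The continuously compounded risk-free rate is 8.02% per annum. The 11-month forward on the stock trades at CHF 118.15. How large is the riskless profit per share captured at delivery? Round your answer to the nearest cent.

CHF 5.44 per share

PV(dividends) I = 1.05·e^(−0.0802·3/12) + 1.25·e^(−0.0802·7/12) = 2.2220
Fair forward F* = (S − I)·e^(rT) = (106.94 − 2.2220)·e^0.073517 = 104.7180 × 1.076287 = 112.7066
Market CHF 118.15 > fair 112.7066: forward overpriced → cash-and-carry (borrow at r, buy the stock and collect the dividends, short the forward).
Profit at T = |F_mkt − F*| = |118.15 − 112.7066| = CHF 5.44 per share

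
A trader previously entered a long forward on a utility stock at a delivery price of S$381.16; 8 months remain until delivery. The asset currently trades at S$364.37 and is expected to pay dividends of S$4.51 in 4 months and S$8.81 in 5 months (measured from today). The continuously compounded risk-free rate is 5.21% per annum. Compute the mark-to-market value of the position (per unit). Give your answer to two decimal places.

PV(remaining dividends) I = 4.51·e^(−0.0521·4/12) + 8.81·e^(−0.0521·5/12) = 13.0532
Current forward F = (S − I)·e^(rT) = (364.37 − 13.0532)·e^(0.0521·8/12) = 351.3168 × 1.035344 = 363.7337
Value (long) = (F − K)·e^(−rT) = (363.7337 − 381.16) × 0.965863 = -16.8314
Value = -S$16.83

-S$16.83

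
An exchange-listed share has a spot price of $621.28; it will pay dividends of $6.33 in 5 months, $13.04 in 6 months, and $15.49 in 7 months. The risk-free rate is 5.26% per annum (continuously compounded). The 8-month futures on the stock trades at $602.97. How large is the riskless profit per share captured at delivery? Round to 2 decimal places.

PV(dividends) I = 6.33·e^(−0.0526·5/12) + 13.04·e^(−0.0526·6/12) + 15.49·e^(−0.0526·7/12) = 33.9162
Fair futures F* = (S − I)·e^(rT) = (621.28 − 33.9162)·e^0.035067 = 587.3638 × 1.035689 = 608.3262
Market $602.97 < fair 608.3262: forward underpriced → reverse cash-and-carry (short the stock, invest proceeds at r, pay the dividends, go long the forward).
Profit at T = |F_mkt − F*| = |602.97 − 608.3262| = $5.36 per share

$5.36 per share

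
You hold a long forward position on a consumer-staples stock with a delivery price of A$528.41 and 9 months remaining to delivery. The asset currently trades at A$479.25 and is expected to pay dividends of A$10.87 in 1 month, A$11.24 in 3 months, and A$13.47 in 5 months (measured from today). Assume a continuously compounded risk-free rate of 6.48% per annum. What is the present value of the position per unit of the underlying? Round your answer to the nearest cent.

PV(remaining dividends) I = 10.87·e^(−0.0648·1/12) + 11.24·e^(−0.0648·3/12) + 13.47·e^(−0.0648·5/12) = 34.9820
Current forward F = (S − I)·e^(rT) = (479.25 − 34.9820)·e^(0.0648·9/12) = 444.2680 × 1.049800 = 466.3925
Value (long) = (F − K)·e^(−rT) = (466.3925 − 528.41) × 0.952562 = -59.0755
Value = -A$59.08

-A$59.08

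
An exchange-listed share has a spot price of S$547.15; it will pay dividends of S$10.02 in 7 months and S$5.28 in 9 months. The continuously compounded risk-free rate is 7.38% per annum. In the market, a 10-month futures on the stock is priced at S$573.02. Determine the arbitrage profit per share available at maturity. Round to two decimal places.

S$6.68 per share

PV(dividends) I = 10.02·e^(−0.0738·7/12) + 5.28·e^(−0.0738·9/12) = 14.5935
Fair futures F* = (S − I)·e^(rT) = (547.15 − 14.5935)·e^0.061500 = 532.5565 × 1.063430 = 566.3366
Market S$573.02 > fair 566.3366: forward overpriced → cash-and-carry (borrow at r, buy the stock and collect the dividends, short the forward).
Profit at T = |F_mkt − F*| = |573.02 − 566.3366| = S$6.68 per share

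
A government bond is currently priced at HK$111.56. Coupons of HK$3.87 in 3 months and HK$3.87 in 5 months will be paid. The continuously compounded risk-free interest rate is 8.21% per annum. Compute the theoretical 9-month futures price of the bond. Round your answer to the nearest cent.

HK$110.64

PV(coupons) I = 3.87·e^(−0.0821·3/12) + 3.87·e^(−0.0821·5/12)
I = 3.7914 + 3.7399 = 7.5313
F = (S − I)·e^(rT) = (111.56 − 7.5313) · e^(0.0821·9/12)
= 104.0287 · e^0.061575 = 104.0287 × 1.063510 = HK$110.64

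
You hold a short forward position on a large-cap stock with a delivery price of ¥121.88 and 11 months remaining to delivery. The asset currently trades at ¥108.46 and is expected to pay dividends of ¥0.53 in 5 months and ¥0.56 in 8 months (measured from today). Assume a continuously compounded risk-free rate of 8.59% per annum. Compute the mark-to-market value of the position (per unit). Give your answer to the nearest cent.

PV(remaining dividends) I = 0.53·e^(−0.0859·5/12) + 0.56·e^(−0.0859·8/12) = 1.0402
Current forward F = (S − I)·e^(rT) = (108.46 − 1.0402)·e^(0.0859·11/12) = 107.4198 × 1.081925 = 116.2202
Value (long) = (F − K)·e^(−rT) = (116.2202 − 121.88) × 0.924279 = -5.2312
Short position value = −(long value) = ¥5.23

¥5.23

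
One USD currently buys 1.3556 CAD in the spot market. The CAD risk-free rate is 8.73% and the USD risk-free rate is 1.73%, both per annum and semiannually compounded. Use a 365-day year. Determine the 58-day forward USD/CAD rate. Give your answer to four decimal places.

By covered interest parity, F = S · (1+r_CAD/2)^(2T) / (1+r_USD/2)^(2T)
= 1.3556 × 1.013671 / 1.002741 = 1.3556 × 1.010900
F = 1.3704 CAD per USD

1.3704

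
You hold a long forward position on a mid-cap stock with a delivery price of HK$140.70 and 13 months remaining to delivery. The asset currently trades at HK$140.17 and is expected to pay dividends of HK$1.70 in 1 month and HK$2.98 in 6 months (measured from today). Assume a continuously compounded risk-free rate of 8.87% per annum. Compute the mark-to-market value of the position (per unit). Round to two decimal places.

PV(remaining dividends) I = 1.70·e^(−0.0887·1/12) + 2.98·e^(−0.0887·6/12) = 4.5382
Current forward F = (S − I)·e^(rT) = (140.17 − 4.5382)·e^(0.0887·13/12) = 135.6318 × 1.100860 = 149.3116
Value (long) = (F − K)·e^(−rT) = (149.3116 − 140.70) × 0.908381 = 7.8226
Value = HK$7.82

HK$7.82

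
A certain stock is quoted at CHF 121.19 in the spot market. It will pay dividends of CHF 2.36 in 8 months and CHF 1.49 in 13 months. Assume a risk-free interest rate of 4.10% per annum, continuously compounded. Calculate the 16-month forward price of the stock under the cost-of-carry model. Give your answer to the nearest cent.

CHF 124.07

PV(dividends) I = 2.36·e^(−0.0410·8/12) + 1.49·e^(−0.0410·13/12)
I = 2.2964 + 1.4253 = 3.7217
F = (S − I)·e^(rT) = (121.19 − 3.7217) · e^(0.0410·16/12)
= 117.4683 · e^0.054667 = 117.4683 × 1.056189 = CHF 124.07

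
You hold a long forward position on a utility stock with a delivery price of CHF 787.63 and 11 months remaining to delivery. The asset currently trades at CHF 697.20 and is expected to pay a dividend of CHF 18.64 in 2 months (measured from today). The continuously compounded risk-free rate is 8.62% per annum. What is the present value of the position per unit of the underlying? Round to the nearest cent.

-CHF 48.96

PV(remaining dividends) I = 18.64·e^(−0.0862·2/12) = 18.3741
Current forward F = (S − I)·e^(rT) = (697.20 − 18.3741)·e^(0.0862·11/12) = 678.8259 × 1.082222 = 734.6403
Value (long) = (F − K)·e^(−rT) = (734.6403 − 787.63) × 0.924025 = -48.9638
Value = -CHF 48.96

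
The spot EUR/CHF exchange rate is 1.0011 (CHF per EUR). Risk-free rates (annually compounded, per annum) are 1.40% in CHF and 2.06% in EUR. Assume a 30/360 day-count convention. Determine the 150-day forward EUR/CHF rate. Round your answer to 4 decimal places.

0.9984

By covered interest parity, F = S · (1+r_CHF)^T / (1+r_EUR)^T
= 1.0011 × 1.005810 / 1.008532 = 1.0011 × 0.997301
F = 0.9984 CHF per EUR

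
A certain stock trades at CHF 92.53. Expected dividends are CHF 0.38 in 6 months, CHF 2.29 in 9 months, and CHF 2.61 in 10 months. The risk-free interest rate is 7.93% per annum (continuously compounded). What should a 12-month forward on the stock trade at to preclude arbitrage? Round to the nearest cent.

CHF 94.79

PV(dividends) I = 0.38·e^(−0.0793·6/12) + 2.29·e^(−0.0793·9/12) + 2.61·e^(−0.0793·10/12)
I = 0.3652 + 2.1578 + 2.4431 = 4.9661
F = (S − I)·e^(rT) = (92.53 − 4.9661) · e^(0.0793·12/12)
= 87.5639 · e^0.079300 = 87.5639 × 1.082529 = CHF 94.79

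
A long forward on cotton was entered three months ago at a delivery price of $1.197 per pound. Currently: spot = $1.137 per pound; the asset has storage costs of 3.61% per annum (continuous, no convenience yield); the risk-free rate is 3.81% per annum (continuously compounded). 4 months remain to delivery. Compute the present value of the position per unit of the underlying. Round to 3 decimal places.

-$0.031 per pound

Current fair forward for the remaining 4 months: F = S·e^((r + u)·T), (r + u) = 0.0381 + 0.0361 = 0.0742
F = 1.137 · e^(0.0742 × 4/12) = 1.137 × 1.025042 = 1.1655
Value of long forward = (F − K)·e^(−rT) = (1.1655 − 1.197) · e^(−0.0381·4/12)
= -0.0315 × 0.987380 = -0.031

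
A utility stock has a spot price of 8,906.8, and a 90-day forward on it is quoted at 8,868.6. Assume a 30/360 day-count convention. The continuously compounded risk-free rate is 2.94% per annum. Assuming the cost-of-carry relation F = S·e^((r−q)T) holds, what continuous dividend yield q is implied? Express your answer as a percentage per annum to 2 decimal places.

From F = S·e^((r−q)T): (r − q) = ln(F/S)/T
ln(8868.6/8906.8) = ln(0.995711) = -0.004298
(r − q) = -0.004298 / (90/360) = -0.017192
q = r − ln(F/S)/T = 0.0294 + 0.017192 = 0.046592
q = 4.66%

4.66%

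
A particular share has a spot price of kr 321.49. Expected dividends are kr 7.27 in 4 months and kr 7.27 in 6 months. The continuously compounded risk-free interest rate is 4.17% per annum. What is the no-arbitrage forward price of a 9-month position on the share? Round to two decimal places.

kr 316.96

PV(dividends) I = 7.27·e^(−0.0417·4/12) + 7.27·e^(−0.0417·6/12)
I = 7.1696 + 7.1200 = 14.2896
F = (S − I)·e^(rT) = (321.49 − 14.2896) · e^(0.0417·9/12)
= 307.2004 · e^0.031275 = 307.2004 × 1.031769 = kr 316.96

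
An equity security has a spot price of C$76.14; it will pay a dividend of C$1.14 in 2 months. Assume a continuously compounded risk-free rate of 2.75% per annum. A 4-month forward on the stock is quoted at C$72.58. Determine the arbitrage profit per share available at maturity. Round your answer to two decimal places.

C$3.12 per share

PV(dividends) I = 1.14·e^(−0.0275·2/12) = 1.1348
Fair forward F* = (S − I)·e^(rT) = (76.14 − 1.1348)·e^0.009167 = 75.0052 × 1.009209 = 75.6959
Market C$72.58 < fair 75.6959: forward underpriced → reverse cash-and-carry (short the stock, invest proceeds at r, pay the dividends, go long the forward).
Profit at T = |F_mkt − F*| = |72.58 − 75.6959| = C$3.12 per share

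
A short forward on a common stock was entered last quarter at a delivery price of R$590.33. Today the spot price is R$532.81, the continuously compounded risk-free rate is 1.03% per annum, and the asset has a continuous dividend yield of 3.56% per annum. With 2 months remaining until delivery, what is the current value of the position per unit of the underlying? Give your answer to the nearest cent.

Current fair forward for the remaining 2 months: F = S·e^((r − q)·T), (r − q) = 0.0103 − 0.0356 = -0.0253
F = 532.81 · e^(-0.0253 × 2/12) = 532.81 × 0.995792 = 530.5679
Value of long forward = (F − K)·e^(−rT) = (530.5679 − 590.33) · e^(−0.0103·2/12)
= -59.7621 × 0.998285 = -59.66
Short position value = −(long value) = R$59.66

R$59.66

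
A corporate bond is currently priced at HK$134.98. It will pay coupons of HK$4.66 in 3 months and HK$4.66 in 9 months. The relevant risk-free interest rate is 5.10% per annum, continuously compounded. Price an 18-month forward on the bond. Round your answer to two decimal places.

PV(coupons) I = 4.66·e^(−0.0510·3/12) + 4.66·e^(−0.0510·9/12)
I = 4.6010 + 4.4851 = 9.0861
F = (S − I)·e^(rT) = (134.98 − 9.0861) · e^(0.0510·18/12)
= 125.8939 · e^0.076500 = 125.8939 × 1.079502 = HK$135.90

HK$135.90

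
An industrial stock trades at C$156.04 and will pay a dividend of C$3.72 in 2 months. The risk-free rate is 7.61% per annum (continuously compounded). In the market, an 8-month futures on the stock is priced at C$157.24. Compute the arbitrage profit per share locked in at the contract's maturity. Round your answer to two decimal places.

C$3.06 per share

PV(dividends) I = 3.72·e^(−0.0761·2/12) = 3.6731
Fair futures F* = (S − I)·e^(rT) = (156.04 − 3.6731)·e^0.050733 = 152.3669 × 1.052042 = 160.2964
Market C$157.24 < fair 160.2964: forward underpriced → reverse cash-and-carry (short the stock, invest proceeds at r, pay the dividends, go long the forward).
Profit at T = |F_mkt − F*| = |157.24 − 160.2964| = C$3.06 per share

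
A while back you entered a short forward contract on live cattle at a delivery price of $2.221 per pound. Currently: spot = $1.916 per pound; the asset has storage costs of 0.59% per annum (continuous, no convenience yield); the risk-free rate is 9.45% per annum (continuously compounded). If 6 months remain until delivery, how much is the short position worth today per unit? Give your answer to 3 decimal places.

Current fair forward for the remaining 6 months: F = S·e^((r + u)·T), (r + u) = 0.0945 + 0.0059 = 0.1004
F = 1.916 · e^(0.1004 × 6/12) = 1.916 × 1.051481 = 2.0146
Value of long forward = (F − K)·e^(−rT) = (2.0146 − 2.221) · e^(−0.0945·6/12)
= -0.2064 × 0.953849 = -0.197
Short position value = −(long value) = $0.197

$0.197 per pound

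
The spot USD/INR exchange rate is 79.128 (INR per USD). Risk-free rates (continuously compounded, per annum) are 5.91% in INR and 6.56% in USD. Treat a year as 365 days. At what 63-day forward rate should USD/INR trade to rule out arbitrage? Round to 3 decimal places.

F = S·e^((r_INR − r_USD)T) = 79.128 · e^((0.0591 − 0.0656) × 63/365)
= 79.128 · e^-0.001122 = 79.128 × 0.998879
F = 79.039 INR per USD

79.039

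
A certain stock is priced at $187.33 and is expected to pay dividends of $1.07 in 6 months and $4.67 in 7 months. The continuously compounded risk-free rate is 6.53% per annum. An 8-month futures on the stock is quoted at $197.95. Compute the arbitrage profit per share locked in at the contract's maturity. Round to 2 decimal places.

PV(dividends) I = 1.07·e^(−0.0653·6/12) + 4.67·e^(−0.0653·7/12) = 5.5311
Fair futures F* = (S − I)·e^(rT) = (187.33 − 5.5311)·e^0.043533 = 181.7989 × 1.044494 = 189.8879
Market $197.95 > fair 189.8879: forward overpriced → cash-and-carry (borrow at r, buy the stock and collect the dividends, short the forward).
Profit at T = |F_mkt − F*| = |197.95 − 189.8879| = $8.06 per share

$8.06 per share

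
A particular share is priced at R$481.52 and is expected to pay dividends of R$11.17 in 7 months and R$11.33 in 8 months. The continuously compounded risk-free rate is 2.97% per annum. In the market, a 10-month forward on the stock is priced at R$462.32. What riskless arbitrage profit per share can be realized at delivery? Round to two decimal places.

R$8.63 per share

PV(dividends) I = 11.17·e^(−0.0297·7/12) + 11.33·e^(−0.0297·8/12) = 22.0860
Fair forward F* = (S − I)·e^(rT) = (481.52 − 22.0860)·e^0.024750 = 459.4340 × 1.025059 = 470.9470
Market R$462.32 < fair 470.9470: forward underpriced → reverse cash-and-carry (short the stock, invest proceeds at r, pay the dividends, go long the forward).
Profit at T = |F_mkt − F*| = |462.32 − 470.9470| = R$8.63 per share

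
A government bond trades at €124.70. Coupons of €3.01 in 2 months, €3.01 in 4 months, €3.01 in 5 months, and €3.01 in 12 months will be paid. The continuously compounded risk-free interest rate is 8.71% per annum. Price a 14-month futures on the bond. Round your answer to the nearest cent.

€125.25

PV(coupons) I = 3.01·e^(−0.0871·2/12) + 3.01·e^(−0.0871·4/12) + 3.01·e^(−0.0871·5/12) + 3.01·e^(−0.0871·12/12)
I = 2.9666 + 2.9239 + 2.9027 + 2.7589 = 11.5521
F = (S − I)·e^(rT) = (124.70 − 11.5521) · e^(0.0871·14/12)
= 113.1479 · e^0.101617 = 113.1479 × 1.106959 = €125.25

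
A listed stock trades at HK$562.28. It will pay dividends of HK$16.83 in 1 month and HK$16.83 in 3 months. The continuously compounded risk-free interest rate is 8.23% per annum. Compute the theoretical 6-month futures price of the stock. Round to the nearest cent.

HK$551.30

PV(dividends) I = 16.83·e^(−0.0823·1/12) + 16.83·e^(−0.0823·3/12)
I = 16.7150 + 16.4873 = 33.2023
F = (S − I)·e^(rT) = (562.28 − 33.2023) · e^(0.0823·6/12)
= 529.0777 · e^0.041150 = 529.0777 × 1.042008 = HK$551.30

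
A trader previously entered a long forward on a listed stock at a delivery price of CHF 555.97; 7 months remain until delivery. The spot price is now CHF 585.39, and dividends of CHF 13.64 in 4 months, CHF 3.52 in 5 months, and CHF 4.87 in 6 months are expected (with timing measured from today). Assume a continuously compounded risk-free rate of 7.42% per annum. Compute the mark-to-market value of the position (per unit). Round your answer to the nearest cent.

PV(remaining dividends) I = 13.64·e^(−0.0742·4/12) + 3.52·e^(−0.0742·5/12) + 4.87·e^(−0.0742·6/12) = 21.4122
Current forward F = (S − I)·e^(rT) = (585.39 − 21.4122)·e^(0.0742·7/12) = 563.9778 × 1.044234 = 588.9248
Value (long) = (F − K)·e^(−rT) = (588.9248 − 555.97) × 0.957640 = 31.5588
Value = CHF 31.56

CHF 31.56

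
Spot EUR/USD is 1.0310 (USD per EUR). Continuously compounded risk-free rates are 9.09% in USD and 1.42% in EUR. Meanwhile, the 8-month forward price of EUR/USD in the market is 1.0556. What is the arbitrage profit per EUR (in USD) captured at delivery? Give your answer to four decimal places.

Fair forward: F* = S·e^(carry·T), with carry = (r_USD − r_EUR) = 0.0909 − 0.0142 = 0.0767
F* = 1.0310 · e^(0.0767 × 8/12) = 1.0310 · e^0.051133 = 1.0310 × 1.052463 = 1.0851
Market 1.0556 < fair 1.0851: forward underpriced → reverse cash-and-carry (short spot, go long the forward).
At maturity, profit = |F_mkt − F*| = |1.0556 − 1.0851| = 0.0295 per EUR (in USD)

0.0295 per EUR (in USD)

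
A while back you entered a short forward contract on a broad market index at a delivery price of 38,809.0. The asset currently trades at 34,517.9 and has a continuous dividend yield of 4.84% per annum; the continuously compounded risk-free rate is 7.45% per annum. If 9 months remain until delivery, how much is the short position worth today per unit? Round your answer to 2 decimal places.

3412.65

Current fair forward for the remaining 9 months: F = S·e^((r − q)·T), (r − q) = 0.0745 − 0.0484 = 0.0261
F = 34517.9 · e^(0.0261 × 9/12) = 34517.9 × 1.01976785 = 35200.2447
Value of long forward = (F − K)·e^(−rT) = (35200.2447 − 38809.0) · e^(−0.0745·9/12)
= -3608.7553 × 0.94565734 = -3412.65
Short position value = −(long value) = 3412.65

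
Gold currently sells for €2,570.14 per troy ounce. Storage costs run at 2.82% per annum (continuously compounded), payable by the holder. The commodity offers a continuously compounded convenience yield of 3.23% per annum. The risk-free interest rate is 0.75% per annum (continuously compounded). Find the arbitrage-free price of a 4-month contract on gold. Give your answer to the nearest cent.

Net carry = r + u − y = 0.0075 + 0.0282 − 0.0323 = 0.0034
F = S·e^((r+u−y)T) = 2570.14 · e^(0.0034 × 4/12) = 2570.14 · e^0.00113333
= 2570.14 × 1.00113397 = €2,573.05 per troy ounce

€2,573.05 per troy ounce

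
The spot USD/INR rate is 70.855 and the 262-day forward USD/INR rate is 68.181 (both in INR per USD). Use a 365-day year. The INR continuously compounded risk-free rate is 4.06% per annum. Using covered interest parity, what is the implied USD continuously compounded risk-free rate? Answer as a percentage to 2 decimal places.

9.42%

F = S·e^((r_INR − r_USD)T) ⇒ r_USD = r_INR − ln(F/S)/T
ln(68.181/70.855) = -0.038470; /(262/365) = -0.053594
r_USD = 0.0406 + 0.053594 = 0.094194
r_USD = 9.42%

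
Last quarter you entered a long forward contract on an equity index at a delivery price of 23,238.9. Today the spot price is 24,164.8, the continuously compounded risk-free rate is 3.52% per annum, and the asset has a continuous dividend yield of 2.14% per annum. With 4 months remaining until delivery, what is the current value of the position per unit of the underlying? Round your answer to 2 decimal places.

Current fair forward for the remaining 4 months: F = S·e^((r − q)·T), (r − q) = 0.0352 − 0.0214 = 0.0138
F = 24164.8 · e^(0.0138 × 4/12) = 24164.8 × 1.00461060 = 24276.2142
Value of long forward = (F − K)·e^(−rT) = (24276.2142 − 23238.9) · e^(−0.0352·4/12)
= 1037.3142 × 0.98833523 = 1025.21

1025.21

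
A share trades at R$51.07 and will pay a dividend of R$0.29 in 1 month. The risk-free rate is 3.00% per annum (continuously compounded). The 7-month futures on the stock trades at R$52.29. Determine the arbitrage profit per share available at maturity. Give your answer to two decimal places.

R$0.61 per share

PV(dividends) I = 0.29·e^(−0.0300·1/12) = 0.2893
Fair futures F* = (S − I)·e^(rT) = (51.07 − 0.2893)·e^0.017500 = 50.7807 × 1.017654 = 51.6772
Market R$52.29 > fair 51.6772: forward overpriced → cash-and-carry (borrow at r, buy the stock and collect the dividends, short the forward).
Profit at T = |F_mkt − F*| = |52.29 − 51.6772| = R$0.61 per share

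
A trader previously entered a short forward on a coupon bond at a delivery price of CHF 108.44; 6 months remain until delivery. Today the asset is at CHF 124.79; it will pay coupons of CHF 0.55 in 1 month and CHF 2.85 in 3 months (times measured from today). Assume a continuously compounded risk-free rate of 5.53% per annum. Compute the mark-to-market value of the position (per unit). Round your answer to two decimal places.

PV(remaining coupons) I = 0.55·e^(−0.0553·1/12) + 2.85·e^(−0.0553·3/12) = 3.3583
Current forward F = (S − I)·e^(rT) = (124.79 − 3.3583)·e^(0.0553·6/12) = 121.4317 × 1.028036 = 124.8362
Value (long) = (F − K)·e^(−rT) = (124.8362 − 108.44) × 0.972729 = 15.9491
Short position value = −(long value) = -CHF 15.95

-CHF 15.95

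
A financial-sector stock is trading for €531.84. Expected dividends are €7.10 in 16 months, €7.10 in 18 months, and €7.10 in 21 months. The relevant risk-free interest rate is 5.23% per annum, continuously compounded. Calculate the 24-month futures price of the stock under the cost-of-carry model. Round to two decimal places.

PV(dividends) I = 7.10·e^(−0.0523·16/12) + 7.10·e^(−0.0523·18/12) + 7.10·e^(−0.0523·21/12)
I = 6.6218 + 6.5643 + 6.4790 = 19.6651
F = (S − I)·e^(rT) = (531.84 − 19.6651) · e^(0.0523·24/12)
= 512.1749 · e^0.104600 = 512.1749 × 1.110266 = €568.65

€568.65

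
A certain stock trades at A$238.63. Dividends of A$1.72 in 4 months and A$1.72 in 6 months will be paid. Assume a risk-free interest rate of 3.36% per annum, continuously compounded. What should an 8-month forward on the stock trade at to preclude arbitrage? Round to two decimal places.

A$240.57

PV(dividends) I = 1.72·e^(−0.0336·4/12) + 1.72·e^(−0.0336·6/12)
I = 1.7008 + 1.6913 = 3.3921
F = (S − I)·e^(rT) = (238.63 − 3.3921) · e^(0.0336·8/12)
= 235.2379 · e^0.022400 = 235.2379 × 1.022653 = A$240.57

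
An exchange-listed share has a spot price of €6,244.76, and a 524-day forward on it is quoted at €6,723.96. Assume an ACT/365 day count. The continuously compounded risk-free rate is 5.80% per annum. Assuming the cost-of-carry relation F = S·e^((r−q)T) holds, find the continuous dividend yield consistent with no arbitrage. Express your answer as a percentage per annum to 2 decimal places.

0.65%

From F = S·e^((r−q)T): (r − q) = ln(F/S)/T
ln(6723.96/6244.76) = ln(1.076736) = 0.073934
(r − q) = 0.073934 / (524/365) = 0.051500
q = r − ln(F/S)/T = 0.0580 − 0.051500 = 0.006500
q = 0.65%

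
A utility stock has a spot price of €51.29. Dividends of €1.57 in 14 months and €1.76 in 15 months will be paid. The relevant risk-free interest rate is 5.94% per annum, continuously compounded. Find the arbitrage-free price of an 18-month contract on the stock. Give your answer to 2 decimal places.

PV(dividends) I = 1.57·e^(−0.0594·14/12) + 1.76·e^(−0.0594·15/12)
I = 1.4649 + 1.6341 = 3.0990
F = (S − I)·e^(rT) = (51.29 − 3.0990) · e^(0.0594·18/12)
= 48.1910 · e^0.089100 = 48.1910 × 1.093190 = €52.68

€52.68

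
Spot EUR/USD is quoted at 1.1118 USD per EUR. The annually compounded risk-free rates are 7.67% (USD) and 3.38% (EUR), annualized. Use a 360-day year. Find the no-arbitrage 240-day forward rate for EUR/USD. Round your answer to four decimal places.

1.1423

By covered interest parity, F = S · (1+r_USD)^T / (1+r_EUR)^T
= 1.1118 × 1.050501 / 1.022408 = 1.1118 × 1.027477
F = 1.1423 USD per EUR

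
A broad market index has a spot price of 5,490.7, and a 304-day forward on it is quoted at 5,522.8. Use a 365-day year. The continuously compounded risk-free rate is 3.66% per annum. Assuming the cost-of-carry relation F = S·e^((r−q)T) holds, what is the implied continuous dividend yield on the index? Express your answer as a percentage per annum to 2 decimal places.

From F = S·e^((r−q)T): (r − q) = ln(F/S)/T
ln(5522.8/5490.7) = ln(1.005846) = 0.005829
(r − q) = 0.005829 / (304/365) = 0.006999
q = r − ln(F/S)/T = 0.0366 − 0.006999 = 0.029601
q = 2.96%

2.96%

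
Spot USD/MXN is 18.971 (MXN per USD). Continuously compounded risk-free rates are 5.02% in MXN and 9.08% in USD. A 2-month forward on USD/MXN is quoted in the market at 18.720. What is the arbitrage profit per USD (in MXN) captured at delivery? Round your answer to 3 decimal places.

0.123 per USD (in MXN)

Fair forward: F* = S·e^(carry·T), with carry = (r_MXN − r_USD) = 0.0502 − 0.0908 = -0.0406
F* = 18.971 · e^(-0.0406 × 2/12) = 18.971 · e^-0.006767 = 18.971 × 0.993256 = 18.8431
Market 18.720 < fair 18.8431: forward underpriced → reverse cash-and-carry (short spot, go long the forward).
At maturity, profit = |F_mkt − F*| = |18.720 − 18.8431| = 0.123 per USD (in MXN)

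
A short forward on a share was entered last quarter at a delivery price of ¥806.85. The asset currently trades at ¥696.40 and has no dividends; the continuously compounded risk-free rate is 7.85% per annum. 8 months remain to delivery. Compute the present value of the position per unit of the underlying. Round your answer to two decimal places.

Current fair forward for the remaining 8 months: F = S·e^(r·T), r = 0.0785
F = 696.40 · e^(0.0785 × 8/12) = 696.40 × 1.053727 = 733.8155
Value of long forward = (F − K)·e^(−rT) = (733.8155 − 806.85) · e^(−0.0785·8/12)
= -73.0345 × 0.949012 = -69.31
Short position value = −(long value) = ¥69.31

¥69.31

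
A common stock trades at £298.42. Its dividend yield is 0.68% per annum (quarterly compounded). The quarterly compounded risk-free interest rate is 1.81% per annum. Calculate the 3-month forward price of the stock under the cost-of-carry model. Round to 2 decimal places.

F = S · (1+r/4)^(4T) / (1+q/4)^(4T)
= 298.42 × 1.004525 / 1.001700 = 298.42 × 1.002820
F = £299.26

£299.26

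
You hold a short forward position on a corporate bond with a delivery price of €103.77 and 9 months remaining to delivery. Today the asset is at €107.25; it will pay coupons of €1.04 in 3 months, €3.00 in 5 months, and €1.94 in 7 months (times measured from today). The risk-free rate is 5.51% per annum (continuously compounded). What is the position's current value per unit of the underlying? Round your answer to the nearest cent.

PV(remaining coupons) I = 1.04·e^(−0.0551·3/12) + 3.00·e^(−0.0551·5/12) + 1.94·e^(−0.0551·7/12) = 5.8363
Current forward F = (S − I)·e^(rT) = (107.25 − 5.8363)·e^(0.0551·9/12) = 101.4137 × 1.042191 = 105.6924
Value (long) = (F − K)·e^(−rT) = (105.6924 − 103.77) × 0.959517 = 1.8446
Short position value = −(long value) = -€1.84

-€1.84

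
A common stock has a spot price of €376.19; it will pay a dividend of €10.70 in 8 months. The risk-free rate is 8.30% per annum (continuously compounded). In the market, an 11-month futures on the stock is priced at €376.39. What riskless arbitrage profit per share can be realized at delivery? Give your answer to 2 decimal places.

PV(dividends) I = 10.70·e^(−0.0830·8/12) = 10.1240
Fair futures F* = (S − I)·e^(rT) = (376.19 − 10.1240)·e^0.076083 = 366.0660 × 1.079052 = 395.0042
Market €376.39 < fair 395.0042: forward underpriced → reverse cash-and-carry (short the stock, invest proceeds at r, pay the dividends, go long the forward).
Profit at T = |F_mkt − F*| = |376.39 − 395.0042| = €18.61 per share

€18.61 per share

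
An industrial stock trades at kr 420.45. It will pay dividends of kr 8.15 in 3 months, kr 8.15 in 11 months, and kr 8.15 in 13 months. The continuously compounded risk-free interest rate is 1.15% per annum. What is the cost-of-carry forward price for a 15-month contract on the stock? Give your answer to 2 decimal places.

kr 401.95

PV(dividends) I = 8.15·e^(−0.0115·3/12) + 8.15·e^(−0.0115·11/12) + 8.15·e^(−0.0115·13/12)
I = 8.1266 + 8.0645 + 8.0491 = 24.2402
F = (S − I)·e^(rT) = (420.45 − 24.2402) · e^(0.0115·15/12)
= 396.2098 · e^0.014375 = 396.2098 × 1.014479 = kr 401.95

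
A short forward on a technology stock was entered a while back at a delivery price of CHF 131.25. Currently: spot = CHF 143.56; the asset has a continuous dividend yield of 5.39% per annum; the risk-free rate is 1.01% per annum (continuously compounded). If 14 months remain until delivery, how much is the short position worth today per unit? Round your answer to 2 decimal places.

Current fair forward for the remaining 14 months: F = S·e^((r − q)·T), (r − q) = 0.0101 − 0.0539 = -0.0438
F = 143.56 · e^(-0.0438 × 14/12) = 143.56 × 0.950184 = 136.4084
Value of long forward = (F − K)·e^(−rT) = (136.4084 − 131.25) · e^(−0.0101·14/12)
= 5.1584 × 0.988286 = 5.10
Short position value = −(long value) = -CHF 5.10

-CHF 5.10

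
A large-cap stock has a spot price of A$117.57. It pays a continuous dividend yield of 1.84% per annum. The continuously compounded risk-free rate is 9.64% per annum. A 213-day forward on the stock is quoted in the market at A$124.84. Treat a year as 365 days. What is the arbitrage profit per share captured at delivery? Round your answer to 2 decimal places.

A$1.79 per share

Fair forward: F* = S·e^(carry·T), with carry = (r − q) = 0.0964 − 0.0184 = 0.0780
F* = 117.57 · e^(0.0780 × 213/365) = 117.57 · e^0.045518 = 117.57 × 1.046570 = A$123.0452
Market A$124.84 > fair A$123.0452: forward overpriced → cash-and-carry (buy spot, short the forward).
At maturity, profit = |F_mkt − F*| = |124.84 − 123.0452| = A$1.79 per share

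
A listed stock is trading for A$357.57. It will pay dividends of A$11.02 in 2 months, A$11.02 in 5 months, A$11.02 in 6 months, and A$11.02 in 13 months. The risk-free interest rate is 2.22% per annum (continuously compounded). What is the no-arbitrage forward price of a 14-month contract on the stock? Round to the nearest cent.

PV(dividends) I = 11.02·e^(−0.0222·2/12) + 11.02·e^(−0.0222·5/12) + 11.02·e^(−0.0222·6/12) + 11.02·e^(−0.0222·13/12)
I = 10.9793 + 10.9185 + 10.8984 + 10.7581 = 43.5543
F = (S − I)·e^(rT) = (357.57 − 43.5543) · e^(0.0222·14/12)
= 314.0157 · e^0.025900 = 314.0157 × 1.026238 = A$322.25

A$322.25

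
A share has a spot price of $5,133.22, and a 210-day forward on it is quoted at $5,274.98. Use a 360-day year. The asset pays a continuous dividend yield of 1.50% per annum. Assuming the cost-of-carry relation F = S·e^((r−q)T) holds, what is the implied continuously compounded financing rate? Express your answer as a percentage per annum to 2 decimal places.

From F = S·e^((r−q)T): (r − q) = ln(F/S)/T
ln(5274.98/5133.22) = ln(1.027616) = 0.027242
(r − q) = 0.027242 / (210/360) = 0.046701
r = ln(F/S)/T + q = 0.046701 + 0.0150 = 0.061701
r = 6.17%

6.17%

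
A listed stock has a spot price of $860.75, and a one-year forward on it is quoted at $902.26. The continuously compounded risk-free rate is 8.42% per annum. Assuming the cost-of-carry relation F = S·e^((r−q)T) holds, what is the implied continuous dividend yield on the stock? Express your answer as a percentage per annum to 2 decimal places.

From F = S·e^((r−q)T): (r − q) = ln(F/S)/T
ln(902.26/860.75) = ln(1.048225) = 0.047098
(r − q) = 0.047098 / (12/12) = 0.047098
q = r − ln(F/S)/T = 0.0842 − 0.047098 = 0.037102
q = 3.71%

3.71%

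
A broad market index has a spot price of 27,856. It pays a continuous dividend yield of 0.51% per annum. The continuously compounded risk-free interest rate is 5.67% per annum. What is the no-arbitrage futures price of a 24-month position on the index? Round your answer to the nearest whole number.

F = S·e^((r − q)T) = 27856 · e^((0.0567 − 0.0051) × 24/12)
= 27856 · e^0.103200 = 27856 × 1.108713
F = 30,884

30,884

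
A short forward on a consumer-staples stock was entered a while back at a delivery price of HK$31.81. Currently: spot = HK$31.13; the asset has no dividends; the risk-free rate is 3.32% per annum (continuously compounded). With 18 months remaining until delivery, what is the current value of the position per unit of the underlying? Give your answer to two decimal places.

Current fair forward for the remaining 18 months: F = S·e^(r·T), r = 0.0332
F = 31.13 · e^(0.0332 × 18/12) = 31.13 × 1.051061 = 32.7195
Value of long forward = (F − K)·e^(−rT) = (32.7195 − 31.81) · e^(−0.0332·18/12)
= 0.9095 × 0.951420 = 0.87
Short position value = −(long value) = -HK$0.87

-HK$0.87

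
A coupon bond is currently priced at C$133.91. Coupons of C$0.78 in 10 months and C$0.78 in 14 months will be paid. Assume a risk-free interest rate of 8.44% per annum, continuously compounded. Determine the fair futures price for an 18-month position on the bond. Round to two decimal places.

C$150.36

PV(coupons) I = 0.78·e^(−0.0844·10/12) + 0.78·e^(−0.0844·14/12)
I = 0.7270 + 0.7069 = 1.4339
F = (S − I)·e^(rT) = (133.91 − 1.4339) · e^(0.0844·18/12)
= 132.4761 · e^0.126600 = 132.4761 × 1.134963 = C$150.36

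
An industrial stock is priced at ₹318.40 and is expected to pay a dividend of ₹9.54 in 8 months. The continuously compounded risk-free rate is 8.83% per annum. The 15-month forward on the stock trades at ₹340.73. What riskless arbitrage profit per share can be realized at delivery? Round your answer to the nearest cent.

PV(dividends) I = 9.54·e^(−0.0883·8/12) = 8.9946
Fair forward F* = (S − I)·e^(rT) = (318.40 − 8.9946)·e^0.110375 = 309.4054 × 1.116697 = 345.5121
Market ₹340.73 < fair 345.5121: forward underpriced → reverse cash-and-carry (short the stock, invest proceeds at r, pay the dividends, go long the forward).
Profit at T = |F_mkt − F*| = |340.73 − 345.5121| = ₹4.78 per share

₹4.78 per share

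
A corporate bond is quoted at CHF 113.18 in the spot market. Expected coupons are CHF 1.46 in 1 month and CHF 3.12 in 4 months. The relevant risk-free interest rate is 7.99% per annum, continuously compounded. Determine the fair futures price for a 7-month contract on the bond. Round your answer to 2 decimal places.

CHF 113.88

PV(coupons) I = 1.46·e^(−0.0799·1/12) + 3.12·e^(−0.0799·4/12)
I = 1.4503 + 3.0380 = 4.4883
F = (S − I)·e^(rT) = (113.18 − 4.4883) · e^(0.0799·7/12)
= 108.6917 · e^0.046608 = 108.6917 × 1.047711 = CHF 113.88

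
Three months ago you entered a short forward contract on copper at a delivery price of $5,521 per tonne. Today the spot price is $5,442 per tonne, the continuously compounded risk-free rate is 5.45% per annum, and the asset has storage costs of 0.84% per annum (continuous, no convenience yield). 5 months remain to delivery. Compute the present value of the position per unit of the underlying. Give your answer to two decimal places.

-$64.04 per tonne

Current fair forward for the remaining 5 months: F = S·e^((r + u)·T), (r + u) = 0.0545 + 0.0084 = 0.0629
F = 5442 · e^(0.0629 × 5/12) = 5442 × 1.02655479 = 5586.5112
Value of long forward = (F − K)·e^(−rT) = (5586.5112 − 5521) · e^(−0.0545·5/12)
= 65.5112 × 0.97754756 = 64.04
Short position value = −(long value) = -$64.04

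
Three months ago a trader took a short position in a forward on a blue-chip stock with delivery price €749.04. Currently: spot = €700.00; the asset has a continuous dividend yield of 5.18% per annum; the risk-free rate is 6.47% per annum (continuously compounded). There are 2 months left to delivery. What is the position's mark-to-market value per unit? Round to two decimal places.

Current fair forward for the remaining 2 months: F = S·e^((r − q)·T), (r − q) = 0.0647 − 0.0518 = 0.0129
F = 700.00 · e^(0.0129 × 2/12) = 700.00 × 1.002152 = 701.5064
Value of long forward = (F − K)·e^(−rT) = (701.5064 − 749.04) · e^(−0.0647·2/12)
= -47.5336 × 0.989275 = -47.02
Short position value = −(long value) = €47.02

€47.02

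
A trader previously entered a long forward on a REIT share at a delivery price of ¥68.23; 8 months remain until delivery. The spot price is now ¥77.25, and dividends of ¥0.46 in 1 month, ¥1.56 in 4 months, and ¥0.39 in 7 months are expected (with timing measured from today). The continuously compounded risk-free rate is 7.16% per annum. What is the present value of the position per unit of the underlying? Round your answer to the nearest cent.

PV(remaining dividends) I = 0.46·e^(−0.0716·1/12) + 1.56·e^(−0.0716·4/12) + 0.39·e^(−0.0716·7/12) = 2.3545
Current forward F = (S − I)·e^(rT) = (77.25 − 2.3545)·e^(0.0716·8/12) = 74.8955 × 1.048891 = 78.5572
Value (long) = (F − K)·e^(−rT) = (78.5572 − 68.23) × 0.953388 = 9.8458
Value = ¥9.85

¥9.85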